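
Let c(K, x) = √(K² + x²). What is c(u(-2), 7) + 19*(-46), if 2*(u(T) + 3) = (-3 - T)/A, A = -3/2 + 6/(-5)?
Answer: -874 + √41497/27 ≈ -866.46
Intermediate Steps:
A = -27/10 (A = -3*½ + 6*(-⅕) = -3/2 - 6/5 = -27/10 ≈ -2.7000)
u(T) = -22/9 + 5*T/27 (u(T) = -3 + ((-3 - T)/(-27/10))/2 = -3 + ((-3 - T)*(-10/27))/2 = -3 + (10/9 + 10*T/27)/2 = -3 + (5/9 + 5*T/27) = -22/9 + 5*T/27)
c(u(-2), 7) + 19*(-46) = √((-22/9 + (5/27)*(-2))² + 7²) + 19*(-46) = √((-22/9 - 10/27)² + 49) - 874 = √((-76/27)² + 49) - 874 = √(5776/729 + 49) - 874 = √(41497/729) - 874 = √41497/27 - 874 = -874 + √41497/27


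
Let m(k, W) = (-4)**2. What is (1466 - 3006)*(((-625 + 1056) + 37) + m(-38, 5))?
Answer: -745360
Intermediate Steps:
m(k, W) = 16
(1466 - 3006)*(((-625 + 1056) + 37) + m(-38, 5)) = (1466 - 3006)*(((-625 + 1056) + 37) + 16) = -1540*((431 + 37) + 16) = -1540*(468 + 16) = -1540*484 = -745360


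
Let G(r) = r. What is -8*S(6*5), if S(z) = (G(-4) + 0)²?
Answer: -128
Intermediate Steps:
S(z) = 16 (S(z) = (-4 + 0)² = (-4)² = 16)
-8*S(6*5) = -8*16 = -128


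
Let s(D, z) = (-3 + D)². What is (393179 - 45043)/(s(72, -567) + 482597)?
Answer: 174068/243679 ≈ 0.71433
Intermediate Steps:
(393179 - 45043)/(s(72, -567) + 482597) = (393179 - 45043)/((-3 + 72)² + 482597) = 348136/(69² + 482597) = 348136/(4761 + 482597) = 348136/487358 = 348136*(1/487358) = 174068/243679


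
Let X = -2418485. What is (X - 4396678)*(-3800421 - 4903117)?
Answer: 59316030146694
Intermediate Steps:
(X - 4396678)*(-3800421 - 4903117) = (-2418485 - 4396678)*(-3800421 - 4903117) = -6815163*(-8703538) = 59316030146694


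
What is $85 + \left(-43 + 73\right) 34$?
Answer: $1105$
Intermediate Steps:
$85 + \left(-43 + 73\right) 34 = 85 + 30 \cdot 34 = 85 + 1020 = 1105$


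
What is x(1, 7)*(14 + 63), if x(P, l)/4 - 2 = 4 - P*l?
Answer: -308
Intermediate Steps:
x(P, l) = 24 - 4*P*l (x(P, l) = 8 + 4*(4 - P*l) = 8 + (16 - 4*P*l) = 24 - 4*P*l)
x(1, 7)*(14 + 63) = (24 - 4*1*7)*(14 + 63) = (24 - 28)*77 = -4*77 = -308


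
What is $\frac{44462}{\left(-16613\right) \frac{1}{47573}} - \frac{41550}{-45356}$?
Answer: $- \frac{47967950149153}{376749614} \approx -1.2732 \cdot 10^{5}$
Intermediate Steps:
$\frac{44462}{\left(-16613\right) \frac{1}{47573}} - \frac{41550}{-45356} = \frac{44462}{\left(-16613\right) \frac{1}{47573}} - - \frac{20775}{22678} = \frac{44462}{- \frac{16613}{47573}} + \frac{20775}{22678} = 44462 \left(- \frac{47573}{16613}\right) + \frac{20775}{22678} = - \frac{2115190726}{16613} + \frac{20775}{22678} = - \frac{47967950149153}{376749614}$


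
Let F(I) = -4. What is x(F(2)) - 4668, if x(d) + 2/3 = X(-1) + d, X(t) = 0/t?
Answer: -14018/3 ≈ -4672.7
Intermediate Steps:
X(t) = 0
x(d) = -2/3 + d (x(d) = -2/3 + (0 + d) = -2/3 + d)
x(F(2)) - 4668 = (-2/3 - 4) - 4668 = -14/3 - 4668 = -14018/3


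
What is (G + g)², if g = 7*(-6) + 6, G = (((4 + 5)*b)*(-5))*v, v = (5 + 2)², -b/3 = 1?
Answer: 43283241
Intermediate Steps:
b = -3 (b = -3*1 = -3)
v = 49 (v = 7² = 49)
G = 6615 (G = (((4 + 5)*(-3))*(-5))*49 = ((9*(-3))*(-5))*49 = -27*(-5)*49 = 135*49 = 6615)
g = -36 (g = -42 + 6 = -36)
(G + g)² = (6615 - 36)² = 6579² = 43283241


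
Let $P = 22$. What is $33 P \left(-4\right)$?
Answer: $-2904$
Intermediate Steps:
$33 P \left(-4\right) = 33 \cdot 22 \left(-4\right) = 726 \left(-4\right) = -2904$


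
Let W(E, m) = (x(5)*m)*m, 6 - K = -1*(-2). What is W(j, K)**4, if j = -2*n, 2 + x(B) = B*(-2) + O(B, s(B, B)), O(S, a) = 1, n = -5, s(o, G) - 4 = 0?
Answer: 959512576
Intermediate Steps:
s(o, G) = 4 (s(o, G) = 4 + 0 = 4)
K = 4 (K = 6 - (-1)*(-2) = 6 - 1*2 = 6 - 2 = 4)
x(B) = -1 - 2*B (x(B) = -2 + (B*(-2) + 1) = -2 + (-2*B + 1) = -2 + (1 - 2*B) = -1 - 2*B)
j = 10 (j = -2*(-5) = 10)
W(E, m) = -11*m**2 (W(E, m) = ((-1 - 2*5)*m)*m = ((-1 - 10)*m)*m = (-11*m)*m = -11*m**2)
W(j, K)**4 = (-11*4**2)**4 = (-11*16)**4 = (-176)**4 = 959512576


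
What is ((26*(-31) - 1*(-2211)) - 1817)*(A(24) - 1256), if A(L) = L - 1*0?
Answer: 507584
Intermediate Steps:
A(L) = L (A(L) = L + 0 = L)
((26*(-31) - 1*(-2211)) - 1817)*(A(24) - 1256) = ((26*(-31) - 1*(-2211)) - 1817)*(24 - 1256) = ((-806 + 2211) - 1817)*(-1232) = (1405 - 1817)*(-1232) = -412*(-1232) = 507584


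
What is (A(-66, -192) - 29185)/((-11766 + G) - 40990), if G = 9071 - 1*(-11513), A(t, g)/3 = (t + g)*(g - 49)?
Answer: -157349/32172 ≈ -4.8909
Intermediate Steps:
A(t, g) = 3*(-49 + g)*(g + t) (A(t, g) = 3*((t + g)*(g - 49)) = 3*((g + t)*(-49 + g)) = 3*((-49 + g)*(g + t)) = 3*(-49 + g)*(g + t))
G = 20584 (G = 9071 + 11513 = 20584)
(A(-66, -192) - 29185)/((-11766 + G) - 40990) = ((-147*(-192) - 147*(-66) + 3*(-192)² + 3*(-192)*(-66)) - 29185)/((-11766 + 20584) - 40990) = ((28224 + 9702 + 3*36864 + 38016) - 29185)/(8818 - 40990) = ((28224 + 9702 + 110592 + 38016) - 29185)/(-32172) = (186534 - 29185)*(-1/32172) = 157349*(-1/32172) = -157349/32172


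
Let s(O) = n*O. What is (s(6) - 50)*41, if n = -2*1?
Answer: -2542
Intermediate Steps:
n = -2
s(O) = -2*O
(s(6) - 50)*41 = (-2*6 - 50)*41 = (-12 - 50)*41 = -62*41 = -2542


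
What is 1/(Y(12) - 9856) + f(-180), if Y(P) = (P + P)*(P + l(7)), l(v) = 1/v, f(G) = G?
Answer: -12051367/66952 ≈ -180.00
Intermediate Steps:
Y(P) = 2*P*(⅐ + P) (Y(P) = (P + P)*(P + 1/7) = (2*P)*(P + ⅐) = (2*P)*(⅐ + P) = 2*P*(⅐ + P))
1/(Y(12) - 9856) + f(-180) = 1/((2/7)*12*(1 + 7*12) - 9856) - 180 = 1/((2/7)*12*(1 + 84) - 9856) - 180 = 1/((2/7)*12*85 - 9856) - 180 = 1/(2040/7 - 9856) - 180 = 1/(-66952/7) - 180 = -7/66952 - 180 = -12051367/66952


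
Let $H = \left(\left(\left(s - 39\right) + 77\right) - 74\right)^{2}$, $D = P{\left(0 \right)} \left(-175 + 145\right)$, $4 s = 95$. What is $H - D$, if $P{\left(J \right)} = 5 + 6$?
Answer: $\frac{7681}{16} \approx 480.06$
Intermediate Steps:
$s = \frac{95}{4}$ ($s = \frac{1}{4} \cdot 95 = \frac{95}{4} \approx 23.75$)
$P{\left(J \right)} = 11$
$D = -330$ ($D = 11 \left(-175 + 145\right) = 11 \left(-30\right) = -330$)
$H = \frac{2401}{16}$ ($H = \left(\left(\left(\frac{95}{4} - 39\right) + 77\right) - 74\right)^{2} = \left(\left(- \frac{61}{4} + 77\right) - 74\right)^{2} = \left(\frac{247}{4} - 74\right)^{2} = \left(- \frac{49}{4}\right)^{2} = \frac{2401}{16} \approx 150.06$)
$H - D = \frac{2401}{16} - -330 = \frac{2401}{16} + 330 = \frac{7681}{16}$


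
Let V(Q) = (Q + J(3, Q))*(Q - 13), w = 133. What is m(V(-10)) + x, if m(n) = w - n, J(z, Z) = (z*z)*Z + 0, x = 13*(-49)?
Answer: -2804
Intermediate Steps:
x = -637
J(z, Z) = Z*z**2 (J(z, Z) = z**2*Z + 0 = Z*z**2 + 0 = Z*z**2)
V(Q) = 10*Q*(-13 + Q) (V(Q) = (Q + Q*3**2)*(Q - 13) = (Q + Q*9)*(-13 + Q) = (Q + 9*Q)*(-13 + Q) = (10*Q)*(-13 + Q) = 10*Q*(-13 + Q))
m(n) = 133 - n
m(V(-10)) + x = (133 - 10*(-10)*(-13 - 10)) - 637 = (133 - 10*(-10)*(-23)) - 637 = (133 - 1*2300) - 637 = (133 - 2300) - 637 = -2167 - 637 = -2804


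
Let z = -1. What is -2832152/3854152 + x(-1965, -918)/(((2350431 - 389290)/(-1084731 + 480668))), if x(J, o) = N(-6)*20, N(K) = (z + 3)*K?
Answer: 69150237411601/944816938429 ≈ 73.189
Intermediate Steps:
N(K) = 2*K (N(K) = (-1 + 3)*K = 2*K)
x(J, o) = -240 (x(J, o) = (2*(-6))*20 = -12*20 = -240)
-2832152/3854152 + x(-1965, -918)/(((2350431 - 389290)/(-1084731 + 480668))) = -2832152/3854152 - 240*(-1084731 + 480668)/(2350431 - 389290) = -2832152*1/3854152 - 240/(1961141/(-604063)) = -354019/481769 - 240/(1961141*(-1/604063)) = -354019/481769 - 240/(-1961141/604063) = -354019/481769 - 240*(-604063/1961141) = -354019/481769 + 144975120/1961141 = 69150237411601/944816938429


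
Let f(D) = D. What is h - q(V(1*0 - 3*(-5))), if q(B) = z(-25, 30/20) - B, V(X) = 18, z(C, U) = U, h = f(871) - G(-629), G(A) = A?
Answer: 3033/2 ≈ 1516.5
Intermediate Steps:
h = 1500 (h = 871 - 1*(-629) = 871 + 629 = 1500)
q(B) = 3/2 - B (q(B) = 30/20 - B = 30*(1/20) - B = 3/2 - B)
h - q(V(1*0 - 3*(-5))) = 1500 - (3/2 - 1*18) = 1500 - (3/2 - 18) = 1500 - 1*(-33/2) = 1500 + 33/2 = 3033/2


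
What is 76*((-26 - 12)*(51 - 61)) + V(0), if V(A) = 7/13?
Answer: 375447/13 ≈ 28881.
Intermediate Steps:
V(A) = 7/13 (V(A) = 7*(1/13) = 7/13)
76*((-26 - 12)*(51 - 61)) + V(0) = 76*((-26 - 12)*(51 - 61)) + 7/13 = 76*(-38*(-10)) + 7/13 = 76*380 + 7/13 = 28880 + 7/13 = 375447/13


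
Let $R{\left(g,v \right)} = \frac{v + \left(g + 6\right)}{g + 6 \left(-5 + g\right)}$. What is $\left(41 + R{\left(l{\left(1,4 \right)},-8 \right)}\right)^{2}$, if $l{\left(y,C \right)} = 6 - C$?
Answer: $1681$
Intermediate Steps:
$R{\left(g,v \right)} = \frac{6 + g + v}{-30 + 7 g}$ ($R{\left(g,v \right)} = \frac{v + \left(6 + g\right)}{g + \left(-30 + 6 g\right)} = \frac{6 + g + v}{-30 + 7 g}$)
$\left(41 + R{\left(l{\left(1,4 \right)},-8 \right)}\right)^{2} = \left(41 + \frac{6 + \left(6 - 4\right) - 8}{-30 + 7 \left(6 - 4\right)}\right)^{2} = \left(41 + \frac{6 + 2 - 8}{-30 + 7 \cdot 2}\right)^{2} = \left(41 + \frac{1}{-30 + 14} \cdot 0\right)^{2} = \left(41 + \frac{1}{-16} \cdot 0\right)^{2} = \left(41 - 0\right)^{2} = \left(41 + 0\right)^{2} = 41^{2} = 1681$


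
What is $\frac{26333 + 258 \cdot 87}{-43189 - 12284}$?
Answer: $- \frac{48779}{55473} \approx -0.87933$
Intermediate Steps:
$\frac{26333 + 258 \cdot 87}{-43189 - 12284} = \frac{26333 + 22446}{-55473} = 48779 \left(- \frac{1}{55473}\right) = - \frac{48779}{55473}$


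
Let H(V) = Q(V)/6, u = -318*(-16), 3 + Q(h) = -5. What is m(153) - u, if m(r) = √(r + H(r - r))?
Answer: -5088 + √1365/3 ≈ -5075.7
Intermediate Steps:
Q(h) = -8 (Q(h) = -3 - 5 = -8)
u = 5088
H(V) = -4/3 (H(V) = -8/6 = -8*⅙ = -4/3)
m(r) = √(-4/3 + r) (m(r) = √(r - 4/3) = √(-4/3 + r))
m(153) - u = √(-12 + 9*153)/3 - 1*5088 = √(-12 + 1377)/3 - 5088 = √1365/3 - 5088 = -5088 + √1365/3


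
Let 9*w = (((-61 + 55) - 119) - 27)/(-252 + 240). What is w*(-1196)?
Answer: -45448/27 ≈ -1683.3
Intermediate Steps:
w = 38/27 (w = ((((-61 + 55) - 119) - 27)/(-252 + 240))/9 = (((-6 - 119) - 27)/(-12))/9 = ((-125 - 27)*(-1/12))/9 = (-152*(-1/12))/9 = (⅑)*(38/3) = 38/27 ≈ 1.4074)
w*(-1196) = (38/27)*(-1196) = -45448/27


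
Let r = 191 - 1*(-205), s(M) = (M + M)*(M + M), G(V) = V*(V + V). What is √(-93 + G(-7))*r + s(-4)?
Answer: 64 + 396*√5 ≈ 949.48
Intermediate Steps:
G(V) = 2*V² (G(V) = V*(2*V) = 2*V²)
s(M) = 4*M² (s(M) = (2*M)*(2*M) = 4*M²)
r = 396 (r = 191 + 205 = 396)
√(-93 + G(-7))*r + s(-4) = √(-93 + 2*(-7)²)*396 + 4*(-4)² = √(-93 + 2*49)*396 + 4*16 = √(-93 + 98)*396 + 64 = √5*396 + 64 = 396*√5 + 64 = 64 + 396*√5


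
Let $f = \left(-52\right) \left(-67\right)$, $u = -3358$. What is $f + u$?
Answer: $126$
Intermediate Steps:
$f = 3484$
$f + u = 3484 - 3358 = 126$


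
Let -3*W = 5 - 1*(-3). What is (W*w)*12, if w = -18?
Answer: 576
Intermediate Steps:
W = -8/3 (W = -(5 - 1*(-3))/3 = -(5 + 3)/3 = -⅓*8 = -8/3 ≈ -2.6667)
(W*w)*12 = -8/3*(-18)*12 = 48*12 = 576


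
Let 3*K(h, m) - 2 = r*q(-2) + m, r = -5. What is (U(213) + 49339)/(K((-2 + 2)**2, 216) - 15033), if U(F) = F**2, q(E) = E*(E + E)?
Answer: -284124/44921 ≈ -6.3250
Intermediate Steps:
q(E) = 2*E**2 (q(E) = E*(2*E) = 2*E**2)
K(h, m) = -38/3 + m/3 (K(h, m) = 2/3 + (-10*(-2)**2 + m)/3 = 2/3 + (-10*4 + m)/3 = 2/3 + (-5*8 + m)/3 = 2/3 + (-40 + m)/3 = 2/3 + (-40/3 + m/3) = -38/3 + m/3)
(U(213) + 49339)/(K((-2 + 2)**2, 216) - 15033) = (213**2 + 49339)/((-38/3 + (1/3)*216) - 15033) = (45369 + 49339)/((-38/3 + 72) - 15033) = 94708/(178/3 - 15033) = 94708/(-44921/3) = 94708*(-3/44921) = -284124/44921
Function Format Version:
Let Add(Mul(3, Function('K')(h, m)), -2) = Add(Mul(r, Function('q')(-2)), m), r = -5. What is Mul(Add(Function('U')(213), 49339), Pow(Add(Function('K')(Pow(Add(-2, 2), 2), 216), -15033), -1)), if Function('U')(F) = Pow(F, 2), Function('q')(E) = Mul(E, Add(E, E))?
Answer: Rational(-284124, 44921) ≈ -6.3250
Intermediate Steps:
Function('q')(E) = Mul(2, Pow(E, 2)) (Function('q')(E) = Mul(E, Mul(2, E)) = Mul(2, Pow(E, 2)))
Function('K')(h, m) = Add(Rational(-38, 3), Mul(Rational(1, 3), m)) (Function('K')(h, m) = Add(Rational(2, 3), Mul(Rational(1, 3), Add(Mul(-5, Mul(2, Pow(-2, 2))), m))) = Add(Rational(2, 3), Mul(Rational(1, 3), Add(Mul(-5, Mul(2, 4)), m))) = Add(Rational(2, 3), Mul(Rational(1, 3), Add(Mul(-5, 8), m))) = Add(Rational(2, 3), Mul(Rational(1, 3), Add(-40, m))) = Add(Rational(2, 3), Add(Rational(-40, 3), Mul(Rational(1, 3), m))) = Add(Rational(-38, 3), Mul(Rational(1, 3), m)))
Mul(Add(Function('U')(213), 49339), Pow(Add(Function('K')(Pow(Add(-2, 2), 2), 216), -15033), -1)) = Mul(Add(Pow(213, 2), 49339), Pow(Add(Add(Rational(-38, 3), Mul(Rational(1, 3), 216)), -15033), -1)) = Mul(Add(45369, 49339), Pow(Add(Add(Rational(-38, 3), 72), -15033), -1)) = Mul(94708, Pow(Add(Rational(178, 3), -15033), -1)) = Mul(94708, Pow(Rational(-44921, 3), -1)) = Mul(94708, Rational(-3, 44921)) = Rational(-284124, 44921)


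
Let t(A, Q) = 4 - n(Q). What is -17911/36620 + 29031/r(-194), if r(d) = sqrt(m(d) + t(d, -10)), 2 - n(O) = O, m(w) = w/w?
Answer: -17911/36620 - 29031*I*sqrt(7)/7 ≈ -0.4891 - 10973.0*I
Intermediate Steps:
m(w) = 1
n(O) = 2 - O
t(A, Q) = 2 + Q (t(A, Q) = 4 - (2 - Q) = 4 + (-2 + Q) = 2 + Q)
r(d) = I*sqrt(7) (r(d) = sqrt(1 + (2 - 10)) = sqrt(1 - 8) = sqrt(-7) = I*sqrt(7))
-17911/36620 + 29031/r(-194) = -17911/36620 + 29031/((I*sqrt(7))) = -17911*1/36620 + 29031*(-I*sqrt(7)/7) = -17911/36620 - 29031*I*sqrt(7)/7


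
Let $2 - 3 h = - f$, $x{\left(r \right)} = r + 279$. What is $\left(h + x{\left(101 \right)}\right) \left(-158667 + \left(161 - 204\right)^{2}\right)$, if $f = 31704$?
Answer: $- \frac{5150844028}{3} \approx -1.7169 \cdot 10^{9}$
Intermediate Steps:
$x{\left(r \right)} = 279 + r$
$h = \frac{31706}{3}$ ($h = \frac{2}{3} - \frac{\left(-1\right) 31704}{3} = \frac{2}{3} - -10568 = \frac{2}{3} + 10568 = \frac{31706}{3} \approx 10569.0$)
$\left(h + x{\left(101 \right)}\right) \left(-158667 + \left(161 - 204\right)^{2}\right) = \left(\frac{31706}{3} + \left(279 + 101\right)\right) \left(-158667 + \left(161 - 204\right)^{2}\right) = \left(\frac{31706}{3} + 380\right) \left(-158667 + \left(-43\right)^{2}\right) = \frac{32846 \left(-158667 + 1849\right)}{3} = \frac{32846}{3} \left(-156818\right) = - \frac{5150844028}{3}$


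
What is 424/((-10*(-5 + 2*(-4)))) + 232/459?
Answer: 112388/29835 ≈ 3.7670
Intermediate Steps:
424/((-10*(-5 + 2*(-4)))) + 232/459 = 424/((-10*(-5 - 8))) + 232*(1/459) = 424/((-10*(-13))) + 232/459 = 424/130 + 232/459 = 424*(1/130) + 232/459 = 212/65 + 232/459 = 112388/29835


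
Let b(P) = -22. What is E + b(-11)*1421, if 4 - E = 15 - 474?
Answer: -30799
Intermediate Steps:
E = 463 (E = 4 - (15 - 474) = 4 - 1*(-459) = 4 + 459 = 463)
E + b(-11)*1421 = 463 - 22*1421 = 463 - 31262 = -30799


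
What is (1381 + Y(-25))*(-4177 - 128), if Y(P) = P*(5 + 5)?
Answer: -4868955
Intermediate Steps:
Y(P) = 10*P (Y(P) = P*10 = 10*P)
(1381 + Y(-25))*(-4177 - 128) = (1381 + 10*(-25))*(-4177 - 128) = (1381 - 250)*(-4305) = 1131*(-4305) = -4868955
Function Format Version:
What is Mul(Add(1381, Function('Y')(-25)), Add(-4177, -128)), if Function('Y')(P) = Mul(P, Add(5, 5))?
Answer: -4868955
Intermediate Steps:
Function('Y')(P) = Mul(10, P) (Function('Y')(P) = Mul(P, 10) = Mul(10, P))
Mul(Add(1381, Function('Y')(-25)), Add(-4177, -128)) = Mul(Add(1381, Mul(10, -25)), Add(-4177, -128)) = Mul(Add(1381, -250), -4305) = Mul(1131, -4305) = -4868955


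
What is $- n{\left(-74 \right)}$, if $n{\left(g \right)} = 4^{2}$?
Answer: $-16$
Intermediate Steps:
$n{\left(g \right)} = 16$
$- n{\left(-74 \right)} = \left(-1\right) 16 = -16$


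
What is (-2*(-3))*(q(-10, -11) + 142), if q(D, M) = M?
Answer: 786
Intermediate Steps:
(-2*(-3))*(q(-10, -11) + 142) = (-2*(-3))*(-11 + 142) = 6*131 = 786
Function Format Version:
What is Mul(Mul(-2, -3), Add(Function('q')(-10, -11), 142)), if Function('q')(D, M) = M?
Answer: 786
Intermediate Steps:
Mul(Mul(-2, -3), Add(Function('q')(-10, -11), 142)) = Mul(Mul(-2, -3), Add(-11, 142)) = Mul(6, 131) = 786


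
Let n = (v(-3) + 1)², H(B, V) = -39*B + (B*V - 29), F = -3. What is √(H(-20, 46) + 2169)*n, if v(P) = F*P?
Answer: 2000*√5 ≈ 4472.1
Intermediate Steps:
H(B, V) = -29 - 39*B + B*V (H(B, V) = -39*B + (-29 + B*V) = -29 - 39*B + B*V)
v(P) = -3*P
n = 100 (n = (-3*(-3) + 1)² = (9 + 1)² = 10² = 100)
√(H(-20, 46) + 2169)*n = √((-29 - 39*(-20) - 20*46) + 2169)*100 = √((-29 + 780 - 920) + 2169)*100 = √(-169 + 2169)*100 = √2000*100 = (20*√5)*100 = 2000*√5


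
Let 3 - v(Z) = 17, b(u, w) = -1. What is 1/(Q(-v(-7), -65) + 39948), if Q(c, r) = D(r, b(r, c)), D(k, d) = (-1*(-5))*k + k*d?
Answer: 1/39688 ≈ 2.5197e-5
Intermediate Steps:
v(Z) = -14 (v(Z) = 3 - 1*17 = 3 - 17 = -14)
D(k, d) = 5*k + d*k
Q(c, r) = 4*r (Q(c, r) = r*(5 - 1) = r*4 = 4*r)
1/(Q(-v(-7), -65) + 39948) = 1/(4*(-65) + 39948) = 1/(-260 + 39948) = 1/39688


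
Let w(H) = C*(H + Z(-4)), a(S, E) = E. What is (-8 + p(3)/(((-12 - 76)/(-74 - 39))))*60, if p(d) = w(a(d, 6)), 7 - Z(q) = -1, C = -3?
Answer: -40875/11 ≈ -3715.9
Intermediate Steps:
Z(q) = 8 (Z(q) = 7 - 1*(-1) = 7 + 1 = 8)
w(H) = -24 - 3*H (w(H) = -3*(H + 8) = -3*(8 + H) = -24 - 3*H)
p(d) = -42 (p(d) = -24 - 3*6 = -24 - 18 = -42)
(-8 + p(3)/(((-12 - 76)/(-74 - 39))))*60 = (-8 - 42*(-74 - 39)/(-12 - 76))*60 = (-8 - 42/((-88/(-113))))*60 = (-8 - 42/((-88*(-1/113))))*60 = (-8 - 42/88/113)*60 = (-8 - 42*113/88)*60 = (-8 - 2373/44)*60 = -2725/44*60 = -40875/11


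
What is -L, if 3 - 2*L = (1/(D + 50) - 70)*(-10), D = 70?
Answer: 8363/24 ≈ 348.46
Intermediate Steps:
L = -8363/24 (L = 3/2 - (1/(70 + 50) - 70)*(-10)/2 = 3/2 - (1/120 - 70)*(-10)/2 = 3/2 - (-8399)*(-10)/240 = 3/2 - 1/2*8399/12 = 3/2 - 8399/24 = -8363/24 ≈ -348.46)
-L = -1*(-8363/24) = 8363/24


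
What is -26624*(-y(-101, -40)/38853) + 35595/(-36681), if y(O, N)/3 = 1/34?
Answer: -2449515631/2691981909 ≈ -0.90993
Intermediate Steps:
y(O, N) = 3/34
-26624*(-y(-101, -40)/38853) + 35595/(-36681) = -26624/((-38853/3/34)) + 35595/(-36681) = -26624/((-38853*34/3)) + 35595*(-1/36681) = -26624/(-440334) - 11865/12227 = -26624*(-1/440334) - 11865/12227 = 13312/220167 - 11865/12227 = -2449515631/2691981909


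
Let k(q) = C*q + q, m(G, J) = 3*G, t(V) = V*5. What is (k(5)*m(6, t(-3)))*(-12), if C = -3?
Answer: 2160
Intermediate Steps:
t(V) = 5*V
k(q) = -2*q (k(q) = -3*q + q = -2*q)
(k(5)*m(6, t(-3)))*(-12) = ((-2*5)*(3*6))*(-12) = -10*18*(-12) = -180*(-12) = 2160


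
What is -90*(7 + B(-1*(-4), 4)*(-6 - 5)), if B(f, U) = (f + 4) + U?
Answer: 11250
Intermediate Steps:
B(f, U) = 4 + U + f (B(f, U) = (4 + f) + U = 4 + U + f)
-90*(7 + B(-1*(-4), 4)*(-6 - 5)) = -90*(7 + (4 + 4 - 1*(-4))*(-6 - 5)) = -90*(7 + (4 + 4 + 4)*(-11)) = -90*(7 + 12*(-11)) = -90*(7 - 132) = -90*(-125) = 11250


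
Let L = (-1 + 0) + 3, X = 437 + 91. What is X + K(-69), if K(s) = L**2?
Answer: 532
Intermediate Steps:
X = 528
L = 2 (L = -1 + 3 = 2)
K(s) = 4 (K(s) = 2**2 = 4)
X + K(-69) = 528 + 4 = 532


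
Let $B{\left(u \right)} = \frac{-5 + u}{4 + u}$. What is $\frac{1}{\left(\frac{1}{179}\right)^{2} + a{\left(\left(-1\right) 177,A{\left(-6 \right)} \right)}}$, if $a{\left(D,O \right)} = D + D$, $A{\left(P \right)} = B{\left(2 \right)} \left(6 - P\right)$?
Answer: $- \frac{32041}{11342513} \approx -0.0028249$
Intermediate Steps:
$B{\left(u \right)} = \frac{-5 + u}{4 + u}$
$A{\left(P \right)} = -3 + \frac{P}{2}$ ($A{\left(P \right)} = \frac{-5 + 2}{4 + 2} \left(6 - P\right) = \frac{1}{6} \left(-3\right) \left(6 - P\right) = - \frac{6 - P}{2} = -3 + \frac{P}{2}$)
$a{\left(D,O \right)} = 2 D$
$\frac{1}{\left(\frac{1}{179}\right)^{2} + a{\left(\left(-1\right) 177,A{\left(-6 \right)} \right)}} = \frac{1}{\left(\frac{1}{179}\right)^{2} + 2 \left(\left(-1\right) 177\right)} = \frac{1}{\left(\frac{1}{179}\right)^{2} + 2 \left(-177\right)} = \frac{1}{\frac{1}{32041} - 354} = \frac{1}{- \frac{11342513}{32041}} = - \frac{32041}{11342513}$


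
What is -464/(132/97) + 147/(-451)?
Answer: -461773/1353 ≈ -341.30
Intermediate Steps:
-464/(132/97) + 147/(-451) = -464/(132*(1/97)) + 147*(-1/451) = -464/132/97 - 147/451 = -464*97/132 - 147/451 = -11252/33 - 147/451 = -461773/1353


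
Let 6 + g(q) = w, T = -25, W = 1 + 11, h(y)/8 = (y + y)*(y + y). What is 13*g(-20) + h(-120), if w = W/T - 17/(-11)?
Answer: 126702359/275 ≈ 4.6074e+5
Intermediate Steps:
h(y) = 32*y² (h(y) = 8*((y + y)*(y + y)) = 8*((2*y)*(2*y)) = 8*(4*y²) = 32*y²)
W = 12
w = 293/275 (w = 12/(-25) - 17/(-11) = 12*(-1/25) - 17*(-1/11) = -12/25 + 17/11 = 293/275 ≈ 1.0655)
g(q) = -1357/275 (g(q) = -6 + 293/275 = -1357/275)
13*g(-20) + h(-120) = 13*(-1357/275) + 32*(-120)² = -17641/275 + 32*14400 = -17641/275 + 460800 = 126702359/275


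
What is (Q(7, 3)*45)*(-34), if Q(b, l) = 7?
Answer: -10710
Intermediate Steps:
(Q(7, 3)*45)*(-34) = (7*45)*(-34) = 315*(-34) = -10710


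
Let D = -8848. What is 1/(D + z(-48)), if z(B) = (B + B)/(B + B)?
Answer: -1/8847 ≈ -0.00011303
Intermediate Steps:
z(B) = 1 (z(B) = (2*B)/((2*B)) = (2*B)*(1/(2*B)) = 1)
1/(D + z(-48)) = 1/(-8848 + 1) = 1/(-8847) = -1/8847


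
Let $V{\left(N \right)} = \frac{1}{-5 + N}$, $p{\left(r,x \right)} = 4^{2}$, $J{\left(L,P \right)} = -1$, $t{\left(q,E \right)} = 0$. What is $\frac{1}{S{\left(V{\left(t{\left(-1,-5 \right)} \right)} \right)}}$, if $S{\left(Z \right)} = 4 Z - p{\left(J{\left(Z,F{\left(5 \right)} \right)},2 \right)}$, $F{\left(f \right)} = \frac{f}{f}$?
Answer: $- \frac{5}{84} \approx -0.059524$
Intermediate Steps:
$F{\left(f \right)} = 1$
$p{\left(r,x \right)} = 16$
$S{\left(Z \right)} = -16 + 4 Z$ ($S{\left(Z \right)} = 4 Z - 16 = -16 + 4 Z$)
$\frac{1}{S{\left(V{\left(t{\left(-1,-5 \right)} \right)} \right)}} = \frac{1}{-16 + \frac{4}{-5 + 0}} = \frac{1}{-16 + \frac{4}{-5}} = \frac{1}{-16 + 4 \left(- \frac{1}{5}\right)} = \frac{1}{-16 - \frac{4}{5}} = \frac{1}{- \frac{84}{5}} = - \frac{5}{84}$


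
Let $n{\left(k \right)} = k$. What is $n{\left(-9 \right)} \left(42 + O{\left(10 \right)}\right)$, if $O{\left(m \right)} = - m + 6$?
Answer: $-342$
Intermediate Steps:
$O{\left(m \right)} = 6 - m$
$n{\left(-9 \right)} \left(42 + O{\left(10 \right)}\right) = - 9 \left(42 + \left(6 - 10\right)\right) = - 9 \left(42 - 4\right) = \left(-9\right) 38 = -342$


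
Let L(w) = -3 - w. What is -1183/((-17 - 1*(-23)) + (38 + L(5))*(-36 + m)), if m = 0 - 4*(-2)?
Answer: 1183/834 ≈ 1.4185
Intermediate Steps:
m = 8 (m = 0 + 8 = 8)
-1183/((-17 - 1*(-23)) + (38 + L(5))*(-36 + m)) = -1183/((-17 - 1*(-23)) + (38 + (-3 - 1*5))*(-36 + 8)) = -1183/((-17 + 23) + (38 + (-3 - 5))*(-28)) = -1183/(6 + (38 - 8)*(-28)) = -1183/(6 + 30*(-28)) = -1183/(6 - 840) = -1183/(-834) = -1/834*(-1183) = 1183/834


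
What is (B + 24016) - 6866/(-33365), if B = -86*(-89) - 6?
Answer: 1056476226/33365 ≈ 31664.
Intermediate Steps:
B = 7648 (B = 7654 - 6 = 7648)
(B + 24016) - 6866/(-33365) = (7648 + 24016) - 6866/(-33365) = 31664 - 6866*(-1/33365) = 31664 + 6866/33365 = 1056476226/33365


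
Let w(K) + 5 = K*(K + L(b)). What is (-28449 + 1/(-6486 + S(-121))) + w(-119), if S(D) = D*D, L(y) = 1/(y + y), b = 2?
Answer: -467208101/32620 ≈ -14323.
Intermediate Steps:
L(y) = 1/(2*y)
S(D) = D**2
w(K) = -5 + K*(1/4 + K) (w(K) = -5 + K*(K + (1/2)/2) = -5 + K*(K + (1/2)*(1/2)) = -5 + K*(K + 1/4) = -5 + K*(1/4 + K))
(-28449 + 1/(-6486 + S(-121))) + w(-119) = (-28449 + 1/(-6486 + (-121)**2)) + (-5 + (-119)**2 + (1/4)*(-119)) = (-28449 + 1/(-6486 + 14641)) + (-5 + 14161 - 119/4) = (-28449 + 1/8155) + 56505/4 = -232001594/8155 + 56505/4 = -467208101/32620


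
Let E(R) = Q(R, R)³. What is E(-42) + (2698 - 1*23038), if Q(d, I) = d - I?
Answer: -20340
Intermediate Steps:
E(R) = 0 (E(R) = (R - R)³ = 0³ = 0)
E(-42) + (2698 - 1*23038) = 0 + (2698 - 1*23038) = 0 + (2698 - 23038) = 0 - 20340 = -20340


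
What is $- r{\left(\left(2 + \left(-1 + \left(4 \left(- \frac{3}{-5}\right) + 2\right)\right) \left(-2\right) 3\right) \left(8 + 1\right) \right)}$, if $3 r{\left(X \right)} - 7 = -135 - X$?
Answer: $- \frac{188}{15} \approx -12.533$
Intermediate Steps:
$r{\left(X \right)} = - \frac{128}{3} - \frac{X}{3}$ ($r{\left(X \right)} = \frac{7}{3} + \frac{-135 - X}{3} = \frac{7}{3} - \left(45 + \frac{X}{3}\right) = - \frac{128}{3} - \frac{X}{3}$)
$- r{\left(\left(2 + \left(-1 + \left(4 \left(- \frac{3}{-5}\right) + 2\right)\right) \left(-2\right) 3\right) \left(8 + 1\right) \right)} = - (- \frac{128}{3} - \frac{\left(2 + \left(-1 + \left(4 \left(- \frac{3}{-5}\right) + 2\right)\right) \left(-2\right) 3\right) \left(8 + 1\right)}{3}) = - (- \frac{128}{3} - \frac{\left(2 + \left(-1 + \left(4 \left(\left(-3\right) \left(- \frac{1}{5}\right)\right) + 2\right)\right) \left(-2\right) 3\right) 9}{3}) = - (- \frac{128}{3} - \frac{\left(2 + \left(-1 + \left(4 \cdot \frac{3}{5} + 2\right)\right) \left(-2\right) 3\right) 9}{3}) = - (- \frac{128}{3} - \frac{\left(2 + \left(-1 + \left(\frac{12}{5} + 2\right)\right) \left(-2\right) 3\right) 9}{3}) = - (- \frac{128}{3} - \frac{\left(2 + \left(-1 + \frac{22}{5}\right) \left(-2\right) 3\right) 9}{3}) = - (- \frac{128}{3} - \frac{\left(2 + \frac{17}{5} \left(-2\right) 3\right) 9}{3}) = - (- \frac{128}{3} - \frac{\left(2 - \frac{102}{5}\right) 9}{3}) = - (- \frac{128}{3} - \frac{\left(- \frac{92}{5}\right) 9}{3}) = - (- \frac{128}{3} - - \frac{276}{5}) = - (- \frac{128}{3} + \frac{276}{5}) = \left(-1\right) \frac{188}{15} = - \frac{188}{15}$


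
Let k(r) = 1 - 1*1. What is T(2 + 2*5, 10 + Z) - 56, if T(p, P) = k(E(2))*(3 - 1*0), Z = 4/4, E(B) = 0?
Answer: -56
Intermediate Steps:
k(r) = 0 (k(r) = 1 - 1 = 0)
Z = 1 (Z = 4*(¼) = 1)
T(p, P) = 0 (T(p, P) = 0*(3 - 1*0) = 0*(3 + 0) = 0*3 = 0)
T(2 + 2*5, 10 + Z) - 56 = 0 - 56 = -56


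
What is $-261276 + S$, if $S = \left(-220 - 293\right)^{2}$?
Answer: $1893$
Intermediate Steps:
$S = 263169$ ($S = \left(-513\right)^{2} = 263169$)
$-261276 + S = -261276 + 263169 = 1893$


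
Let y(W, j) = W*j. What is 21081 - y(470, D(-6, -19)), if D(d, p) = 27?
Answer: 8391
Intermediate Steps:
21081 - y(470, D(-6, -19)) = 21081 - 470*27 = 21081 - 1*12690 = 21081 - 12690 = 8391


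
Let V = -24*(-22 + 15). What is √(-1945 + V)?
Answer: I*√1777 ≈ 42.154*I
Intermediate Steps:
V = 168 (V = -24*(-7) = 168)
√(-1945 + V) = √(-1945 + 168) = √(-1777) = I*√1777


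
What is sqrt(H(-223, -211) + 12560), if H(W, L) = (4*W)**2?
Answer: 4*sqrt(50514) ≈ 899.01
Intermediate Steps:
H(W, L) = 16*W**2
sqrt(H(-223, -211) + 12560) = sqrt(16*(-223)**2 + 12560) = sqrt(16*49729 + 12560) = sqrt(795664 + 12560) = sqrt(808224) = 4*sqrt(50514)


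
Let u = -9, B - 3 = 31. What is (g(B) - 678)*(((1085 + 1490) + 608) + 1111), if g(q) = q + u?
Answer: -2803982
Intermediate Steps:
B = 34 (B = 3 + 31 = 34)
g(q) = -9 + q (g(q) = q - 9 = -9 + q)
(g(B) - 678)*(((1085 + 1490) + 608) + 1111) = ((-9 + 34) - 678)*(((1085 + 1490) + 608) + 1111) = (25 - 678)*((2575 + 608) + 1111) = -653*(3183 + 1111) = -653*4294 = -2803982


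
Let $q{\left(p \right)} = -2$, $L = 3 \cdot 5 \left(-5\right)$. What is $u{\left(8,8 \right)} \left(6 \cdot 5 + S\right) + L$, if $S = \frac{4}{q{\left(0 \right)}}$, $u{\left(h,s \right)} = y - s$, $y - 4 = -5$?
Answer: $-327$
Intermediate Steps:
$y = -1$ ($y = 4 - 5 = -1$)
$L = -75$ ($L = 15 \left(-5\right) = -75$)
$u{\left(h,s \right)} = -1 - s$
$S = -2$ ($S = \frac{4}{-2} = 4 \left(- \frac{1}{2}\right) = -2$)
$u{\left(8,8 \right)} \left(6 \cdot 5 + S\right) + L = \left(-1 - 8\right) \left(6 \cdot 5 - 2\right) - 75 = \left(-1 - 8\right) \left(30 - 2\right) - 75 = \left(-9\right) 28 - 75 = -252 - 75 = -327$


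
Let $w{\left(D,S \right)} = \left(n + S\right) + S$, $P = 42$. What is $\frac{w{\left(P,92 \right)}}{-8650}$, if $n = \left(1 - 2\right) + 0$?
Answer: $- \frac{183}{8650} \approx -0.021156$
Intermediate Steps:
$n = -1$ ($n = -1 + 0 = -1$)
$w{\left(D,S \right)} = -1 + 2 S$ ($w{\left(D,S \right)} = \left(-1 + S\right) + S = -1 + 2 S$)
$\frac{w{\left(P,92 \right)}}{-8650} = \frac{-1 + 2 \cdot 92}{-8650} = \left(-1 + 184\right) \left(- \frac{1}{8650}\right) = 183 \left(- \frac{1}{8650}\right) = - \frac{183}{8650}$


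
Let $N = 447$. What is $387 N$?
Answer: $172989$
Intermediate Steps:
$387 N = 387 \cdot 447 = 172989$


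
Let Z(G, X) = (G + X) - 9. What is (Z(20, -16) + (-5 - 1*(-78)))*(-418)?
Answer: -28424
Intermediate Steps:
Z(G, X) = -9 + G + X
(Z(20, -16) + (-5 - 1*(-78)))*(-418) = ((-9 + 20 - 16) + (-5 - 1*(-78)))*(-418) = (-5 + (-5 + 78))*(-418) = (-5 + 73)*(-418) = 68*(-418) = -28424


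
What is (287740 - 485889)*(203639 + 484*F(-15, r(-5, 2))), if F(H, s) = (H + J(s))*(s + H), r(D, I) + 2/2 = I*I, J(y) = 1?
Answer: -56462755699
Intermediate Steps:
r(D, I) = -1 + I**2 (r(D, I) = -1 + I*I = -1 + I**2)
F(H, s) = (1 + H)*(H + s) (F(H, s) = (H + 1)*(s + H) = (1 + H)*(H + s))
(287740 - 485889)*(203639 + 484*F(-15, r(-5, 2))) = (287740 - 485889)*(203639 + 484*(-15 + (-1 + 2**2) + (-15)**2 - 15*(-1 + 2**2))) = -198149*(203639 + 484*(-15 + (-1 + 4) + 225 - 15*(-1 + 4))) = -198149*(203639 + 484*(-15 + 3 + 225 - 15*3)) = -198149*(203639 + 484*(-15 + 3 + 225 - 45)) = -198149*(203639 + 484*168) = -198149*(203639 + 81312) = -198149*284951 = -56462755699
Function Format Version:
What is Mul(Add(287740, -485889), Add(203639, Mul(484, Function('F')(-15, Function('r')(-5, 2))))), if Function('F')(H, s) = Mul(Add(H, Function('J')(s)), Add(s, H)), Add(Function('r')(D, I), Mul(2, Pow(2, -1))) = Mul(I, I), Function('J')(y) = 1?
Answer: -56462755699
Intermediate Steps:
Function('r')(D, I) = Add(-1, Pow(I, 2)) (Function('r')(D, I) = Add(-1, Mul(I, I)) = Add(-1, Pow(I, 2)))
Function('F')(H, s) = Mul(Add(1, H), Add(H, s)) (Function('F')(H, s) = Mul(Add(H, 1), Add(s, H)) = Mul(Add(1, H), Add(H, s)))
Mul(Add(287740, -485889), Add(203639, Mul(484, Function('F')(-15, Function('r')(-5, 2))))) = Mul(Add(287740, -485889), Add(203639, Mul(484, Add(-15, Add(-1, Pow(2, 2)), Pow(-15, 2), Mul(-15, Add(-1, Pow(2, 2))))))) = Mul(-198149, Add(203639, Mul(484, Add(-15, Add(-1, 4), 225, Mul(-15, Add(-1, 4)))))) = Mul(-198149, Add(203639, Mul(484, Add(-15, 3, 225, Mul(-15, 3))))) = Mul(-198149, Add(203639, Mul(484, Add(-15, 3, 225, -45)))) = Mul(-198149, Add(203639, Mul(484, 168))) = Mul(-198149, Add(203639, 81312)) = Mul(-198149, 284951) = -56462755699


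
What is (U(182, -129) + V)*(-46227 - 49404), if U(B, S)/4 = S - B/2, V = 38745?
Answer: -3621067815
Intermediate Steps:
U(B, S) = -2*B + 4*S (U(B, S) = 4*(S - B/2) = -2*B + 4*S)
(U(182, -129) + V)*(-46227 - 49404) = ((-2*182 + 4*(-129)) + 38745)*(-46227 - 49404) = ((-364 - 516) + 38745)*(-95631) = (-880 + 38745)*(-95631) = 37865*(-95631) = -3621067815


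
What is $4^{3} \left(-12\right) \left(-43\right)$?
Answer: $33024$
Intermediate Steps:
$4^{3} \left(-12\right) \left(-43\right) = 64 \left(-12\right) \left(-43\right) = \left(-768\right) \left(-43\right) = 33024$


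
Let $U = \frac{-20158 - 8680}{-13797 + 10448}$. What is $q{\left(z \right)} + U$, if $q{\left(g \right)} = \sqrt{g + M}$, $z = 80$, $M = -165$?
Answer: $\frac{28838}{3349} + i \sqrt{85} \approx 8.6109 + 9.2195 i$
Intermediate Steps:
$U = \frac{28838}{3349}$ ($U = - \frac{28838}{-3349} = \left(-28838\right) \left(- \frac{1}{3349}\right) = \frac{28838}{3349} \approx 8.6109$)
$q{\left(g \right)} = \sqrt{-165 + g}$ ($q{\left(g \right)} = \sqrt{g - 165} = \sqrt{-165 + g}$)
$q{\left(z \right)} + U = \sqrt{-165 + 80} + \frac{28838}{3349} = \sqrt{-85} + \frac{28838}{3349} = i \sqrt{85} + \frac{28838}{3349} = \frac{28838}{3349} + i \sqrt{85}$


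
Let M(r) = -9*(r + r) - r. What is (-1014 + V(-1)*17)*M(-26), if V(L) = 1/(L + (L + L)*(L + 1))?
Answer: -509314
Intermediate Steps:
V(L) = 1/(L + 2*L*(1 + L)) (V(L) = 1/(L + (2*L)*(1 + L)) = 1/(L + 2*L*(1 + L)))
M(r) = -19*r (M(r) = -18*r - r = -19*r)
(-1014 + V(-1)*17)*M(-26) = (-1014 + (1/((-1)*(3 + 2*(-1))))*17)*(-19*(-26)) = (-1014 - 1/(3 - 2)*17)*494 = (-1014 - 1/1*17)*494 = (-1014 - 1*1*17)*494 = (-1014 - 1*17)*494 = (-1014 - 17)*494 = -1031*494 = -509314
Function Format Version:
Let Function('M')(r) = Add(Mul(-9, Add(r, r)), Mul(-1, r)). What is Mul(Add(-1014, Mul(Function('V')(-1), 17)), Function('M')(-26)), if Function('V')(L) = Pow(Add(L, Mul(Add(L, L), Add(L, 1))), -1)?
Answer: -509314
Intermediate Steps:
Function('V')(L) = Pow(Add(L, Mul(2, L, Add(1, L))), -1) (Function('V')(L) = Pow(Add(L, Mul(Mul(2, L), Add(1, L))), -1) = Pow(Add(L, Mul(2, L, Add(1, L))), -1))
Function('M')(r) = Mul(-19, r) (Function('M')(r) = Add(Mul(-9, Mul(2, r)), Mul(-1, r)) = Add(Mul(-18, r), Mul(-1, r)) = Mul(-19, r))
Mul(Add(-1014, Mul(Function('V')(-1), 17)), Function('M')(-26)) = Mul(Add(-1014, Mul(Mul(Pow(-1, -1), Pow(Add(3, Mul(2, -1)), -1)), 17)), Mul(-19, -26)) = Mul(Add(-1014, Mul(Mul(-1, Pow(Add(3, -2), -1)), 17)), 494) = Mul(Add(-1014, Mul(Mul(-1, Pow(1, -1)), 17)), 494) = Mul(Add(-1014, Mul(Mul(-1, 1), 17)), 494) = Mul(Add(-1014, Mul(-1, 17)), 494) = Mul(Add(-1014, -17), 494) = Mul(-1031, 494) = -509314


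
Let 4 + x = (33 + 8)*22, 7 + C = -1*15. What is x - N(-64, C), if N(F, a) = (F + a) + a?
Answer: 1006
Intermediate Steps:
C = -22 (C = -7 - 1*15 = -7 - 15 = -22)
N(F, a) = F + 2*a
x = 898 (x = -4 + (33 + 8)*22 = -4 + 41*22 = -4 + 902 = 898)
x - N(-64, C) = 898 - (-64 + 2*(-22)) = 898 - (-64 - 44) = 898 - 1*(-108) = 898 + 108 = 1006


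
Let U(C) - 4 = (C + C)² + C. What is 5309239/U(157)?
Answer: 5309239/98757 ≈ 53.761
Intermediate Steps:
U(C) = 4 + C + 4*C² (U(C) = 4 + ((C + C)² + C) = 4 + ((2*C)² + C) = 4 + (4*C² + C) = 4 + (C + 4*C²) = 4 + C + 4*C²)
5309239/U(157) = 5309239/(4 + 157 + 4*157²) = 5309239/(4 + 157 + 4*24649) = 5309239/(4 + 157 + 98596) = 5309239/98757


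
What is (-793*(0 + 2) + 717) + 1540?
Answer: 671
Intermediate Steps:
(-793*(0 + 2) + 717) + 1540 = (-793*2 + 717) + 1540 = (-1586 + 717) + 1540 = -869 + 1540 = 671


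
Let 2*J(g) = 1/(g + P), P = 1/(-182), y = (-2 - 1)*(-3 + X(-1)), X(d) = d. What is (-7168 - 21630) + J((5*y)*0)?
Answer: -28889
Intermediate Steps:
y = 12 (y = (-2 - 1)*(-3 - 1) = -3*(-4) = 12)
P = -1/182 ≈ -0.0054945
J(g) = 1/(2*(-1/182 + g)) (J(g) = 1/(2*(g - 1/182)) = 1/(2*(-1/182 + g)))
(-7168 - 21630) + J((5*y)*0) = (-7168 - 21630) + 91/(-1 + 182*((5*12)*0)) = -28798 + 91/(-1 + 182*(60*0)) = -28798 + 91/(-1 + 182*0) = -28798 + 91/(-1 + 0) = -28798 + 91/(-1) = -28798 + 91*(-1) = -28798 - 91 = -28889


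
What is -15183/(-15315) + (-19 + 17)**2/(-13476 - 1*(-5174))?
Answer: 20998001/21190855 ≈ 0.99090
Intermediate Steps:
-15183/(-15315) + (-19 + 17)**2/(-13476 - 1*(-5174)) = -15183*(-1/15315) + (-2)**2/(-13476 + 5174) = 5061/5105 + 4/(-8302) = 5061/5105 + 4*(-1/8302) = 5061/5105 - 2/4151 = 20998001/21190855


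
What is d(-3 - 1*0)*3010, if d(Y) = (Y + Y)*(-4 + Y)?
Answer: 126420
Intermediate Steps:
d(Y) = 2*Y*(-4 + Y) (d(Y) = (2*Y)*(-4 + Y) = 2*Y*(-4 + Y))
d(-3 - 1*0)*3010 = (2*(-3 - 1*0)*(-4 + (-3 - 1*0)))*3010 = (2*(-3 + 0)*(-4 + (-3 + 0)))*3010 = (2*(-3)*(-4 - 3))*3010 = (2*(-3)*(-7))*3010 = 42*3010 = 126420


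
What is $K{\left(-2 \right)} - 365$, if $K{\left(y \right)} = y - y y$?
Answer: $-371$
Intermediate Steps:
$K{\left(y \right)} = y - y^{2}$
$K{\left(-2 \right)} - 365 = - 2 \left(1 - -2\right) - 365 = - 2 \left(1 + 2\right) - 365 = \left(-2\right) 3 - 365 = -6 - 365 = -371$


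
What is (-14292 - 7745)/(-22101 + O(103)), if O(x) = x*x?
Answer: 22037/11492 ≈ 1.9176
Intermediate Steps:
O(x) = x²
(-14292 - 7745)/(-22101 + O(103)) = (-14292 - 7745)/(-22101 + 103²) = -22037/(-22101 + 10609) = -22037/(-11492) = -22037*(-1/11492) = 22037/11492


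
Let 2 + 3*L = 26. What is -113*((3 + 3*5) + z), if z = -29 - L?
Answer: 2147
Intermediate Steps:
L = 8 (L = -⅔ + (⅓)*26 = -⅔ + 26/3 = 8)
z = -37 (z = -29 - 1*8 = -29 - 8 = -37)
-113*((3 + 3*5) + z) = -113*((3 + 3*5) - 37) = -113*((3 + 15) - 37) = -113*(18 - 37) = -113*(-19) = 2147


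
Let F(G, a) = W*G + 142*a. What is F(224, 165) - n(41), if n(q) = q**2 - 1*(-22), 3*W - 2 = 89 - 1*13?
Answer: 27551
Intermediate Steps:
W = 26 (W = 2/3 + (89 - 1*13)/3 = 2/3 + (89 - 13)/3 = 2/3 + (1/3)*76 = 2/3 + 76/3 = 26)
n(q) = 22 + q**2 (n(q) = q**2 + 22 = 22 + q**2)
F(G, a) = 26*G + 142*a
F(224, 165) - n(41) = (26*224 + 142*165) - (22 + 41**2) = (5824 + 23430) - (22 + 1681) = 29254 - 1*1703 = 29254 - 1703 = 27551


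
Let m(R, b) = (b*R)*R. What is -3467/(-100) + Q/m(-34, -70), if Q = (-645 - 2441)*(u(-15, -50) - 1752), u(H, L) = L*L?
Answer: 752033/11900 ≈ 63.196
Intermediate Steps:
m(R, b) = b*R² (m(R, b) = (R*b)*R = b*R²)
u(H, L) = L²
Q = -2308328 (Q = (-645 - 2441)*((-50)² - 1752) = -3086*(2500 - 1752) = -3086*748 = -2308328)
-3467/(-100) + Q/m(-34, -70) = -3467/(-100) - 2308328/((-70*(-34)²)) = -3467*(-1/100) - 2308328/((-70*1156)) = 3467/100 - 2308328/(-80920) = 3467/100 - 2308328*(-1/80920) = 3467/100 + 16973/595 = 752033/11900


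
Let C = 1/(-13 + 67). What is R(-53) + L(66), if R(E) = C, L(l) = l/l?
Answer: 55/54 ≈ 1.0185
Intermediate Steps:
L(l) = 1
C = 1/54 ≈ 0.018519
R(E) = 1/54
R(-53) + L(66) = 1/54 + 1 = 55/54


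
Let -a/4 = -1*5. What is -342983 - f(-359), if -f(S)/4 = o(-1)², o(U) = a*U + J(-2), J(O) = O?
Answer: -341047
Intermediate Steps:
a = 20 (a = -(-4)*5 = -4*(-5) = 20)
o(U) = -2 + 20*U (o(U) = 20*U - 2 = -2 + 20*U)
f(S) = -1936 (f(S) = -4*(-2 + 20*(-1))² = -4*(-2 - 20)² = -4*(-22)² = -4*484 = -1936)
-342983 - f(-359) = -342983 - 1*(-1936) = -342983 + 1936 = -341047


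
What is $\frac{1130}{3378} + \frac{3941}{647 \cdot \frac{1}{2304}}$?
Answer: $\frac{15336593651}{1092783} \approx 14034.0$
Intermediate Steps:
$\frac{1130}{3378} + \frac{3941}{647 \cdot \frac{1}{2304}} = 1130 \cdot \frac{1}{3378} + \frac{3941}{647 \cdot \frac{1}{2304}} = \frac{565}{1689} + \frac{3941}{\frac{647}{2304}} = \frac{565}{1689} + 3941 \cdot \frac{2304}{647} = \frac{565}{1689} + \frac{9080064}{647} = \frac{15336593651}{1092783}$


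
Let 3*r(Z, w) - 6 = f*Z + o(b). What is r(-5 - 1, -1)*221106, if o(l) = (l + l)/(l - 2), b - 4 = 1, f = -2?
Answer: 4716928/3 ≈ 1.5723e+6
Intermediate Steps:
b = 5 (b = 4 + 1 = 5)
o(l) = 2*l/(-2 + l) (o(l) = (2*l)/(-2 + l) = 2*l/(-2 + l))
r(Z, w) = 28/9 - 2*Z/3 (r(Z, w) = 2 + (-2*Z + 2*5/(-2 + 5))/3 = 2 + (-2*Z + 2*5/3)/3 = 2 + (-2*Z + 2*5*(⅓))/3 = 2 + (-2*Z + 10/3)/3 = 2 + (10/3 - 2*Z)/3 = 2 + (10/9 - 2*Z/3) = 28/9 - 2*Z/3)
r(-5 - 1, -1)*221106 = (28/9 - 2*(-5 - 1)/3)*221106 = (28/9 - ⅔*(-6))*221106 = (28/9 + 4)*221106 = (64/9)*221106 = 4716928/3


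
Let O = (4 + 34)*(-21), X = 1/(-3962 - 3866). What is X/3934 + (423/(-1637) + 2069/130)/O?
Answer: -192874329433/9830338288680 ≈ -0.019620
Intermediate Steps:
X = -1/7828 (X = 1/(-7828) = -1/7828 ≈ -0.00012775)
O = -798 (O = 38*(-21) = -798)
X/3934 + (423/(-1637) + 2069/130)/O = -1/7828/3934 + (423/(-1637) + 2069/130)/(-798) = -1/7828*1/3934 + (423*(-1/1637) + 2069*(1/130))*(-1/798) = -1/30795352 + (-423/1637 + 2069/130)*(-1/798) = -1/30795352 + (3331963/212810)*(-1/798) = -1/30795352 - 3331963/169822380 = -192874329433/9830338288680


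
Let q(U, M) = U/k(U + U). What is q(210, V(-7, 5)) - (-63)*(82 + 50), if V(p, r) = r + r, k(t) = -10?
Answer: 8295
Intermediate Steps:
V(p, r) = 2*r
q(U, M) = -U/10 (q(U, M) = U/(-10) = U*(-⅒) = -U/10)
q(210, V(-7, 5)) - (-63)*(82 + 50) = -⅒*210 - (-63)*(82 + 50) = -21 - (-63)*132 = -21 - 1*(-8316) = -21 + 8316 = 8295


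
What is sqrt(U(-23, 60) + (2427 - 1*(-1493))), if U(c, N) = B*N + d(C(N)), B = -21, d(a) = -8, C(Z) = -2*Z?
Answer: 2*sqrt(663) ≈ 51.498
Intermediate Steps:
U(c, N) = -8 - 21*N (U(c, N) = -21*N - 8 = -8 - 21*N)
sqrt(U(-23, 60) + (2427 - 1*(-1493))) = sqrt((-8 - 21*60) + (2427 - 1*(-1493))) = sqrt((-8 - 1260) + (2427 + 1493)) = sqrt(-1268 + 3920) = sqrt(2652) = 2*sqrt(663)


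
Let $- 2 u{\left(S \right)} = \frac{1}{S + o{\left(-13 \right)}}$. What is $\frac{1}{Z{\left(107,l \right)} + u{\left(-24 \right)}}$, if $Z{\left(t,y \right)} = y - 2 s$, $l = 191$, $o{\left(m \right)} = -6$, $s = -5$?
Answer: $\frac{60}{12061} \approx 0.0049747$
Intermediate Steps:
$Z{\left(t,y \right)} = 10 + y$ ($Z{\left(t,y \right)} = y - -10 = y + 10 = 10 + y$)
$u{\left(S \right)} = - \frac{1}{2 \left(-6 + S\right)}$ ($u{\left(S \right)} = - \frac{1}{2 \left(S - 6\right)} = - \frac{1}{2 \left(-6 + S\right)}$)
$\frac{1}{Z{\left(107,l \right)} + u{\left(-24 \right)}} = \frac{1}{\left(10 + 191\right) - \frac{1}{-12 + 2 \left(-24\right)}} = \frac{1}{201 - \frac{1}{-12 - 48}} = \frac{1}{201 - \frac{1}{-60}} = \frac{1}{201 - - \frac{1}{60}} = \frac{1}{201 + \frac{1}{60}} = \frac{1}{\frac{12061}{60}} = \frac{60}{12061}$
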